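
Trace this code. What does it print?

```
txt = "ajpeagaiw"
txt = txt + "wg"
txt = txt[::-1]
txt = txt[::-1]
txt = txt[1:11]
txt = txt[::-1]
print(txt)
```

gwwiagaepj

+ 'wg' → 'ajpeagaiwwg'
reverse → 'gwwiagaepja'
reverse → 'ajpeagaiwwg'
slice [1:11] → 'jpeagaiwwg'
reverse → 'gwwiagaepj'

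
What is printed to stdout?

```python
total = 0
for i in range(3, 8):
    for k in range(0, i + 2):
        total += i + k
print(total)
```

295

i=3,k=0: total = 0+3 = 3
i=3,k=1: total = 3+4 = 7
i=3,k=2: total = 7+5 = 12
i=3,k=3: total = 12+6 = 18
i=3,k=4: total = 18+7 = 25
i=4,k=0: total = 25+4 = 29
i=4,k=1: total = 29+5 = 34
i=4,k=2: total = 34+6 = 40
i=4,k=3: total = 40+7 = 47
i=4,k=4: total = 47+8 = 55
i=4,k=5: total = 55+9 = 64
i=5,k=0: total = 64+5 = 69
i=5,k=1: total = 69+6 = 75
i=5,k=2: total = 75+7 = 82
i=5,k=3: total = 82+8 = 90
i=5,k=4: total = 90+9 = 99
i=5,k=5: total = 99+10 = 109
i=5,k=6: total = 109+11 = 120
i=6,k=0: total = 120+6 = 126
i=6,k=1: total = 126+7 = 133
i=6,k=2: total = 133+8 = 141
i=6,k=3: total = 141+9 = 150
i=6,k=4: total = 150+10 = 160
i=6,k=5: total = 160+11 = 171
i=6,k=6: total = 171+12 = 183
i=6,k=7: total = 183+13 = 196
i=7,k=0: total = 196+7 = 203
i=7,k=1: total = 203+8 = 211
i=7,k=2: total = 211+9 = 220
i=7,k=3: total = 220+10 = 230
i=7,k=4: total = 230+11 = 241
i=7,k=5: total = 241+12 = 253
i=7,k=6: total = 253+13 = 266
i=7,k=7: total = 266+14 = 280
i=7,k=8: total = 280+15 = 295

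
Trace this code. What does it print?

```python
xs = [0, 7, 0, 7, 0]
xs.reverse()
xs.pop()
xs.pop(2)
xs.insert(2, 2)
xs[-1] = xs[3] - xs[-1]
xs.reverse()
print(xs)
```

reverse → [0, 7, 0, 7, 0]
pop() removes 0 → [0, 7, 0, 7]
pop(2) removes 0 → [0, 7, 7]
insert 2 at 2 → [0, 7, 2, 7]
xs[-1] = xs[3]-xs[-1] = 7-7 = 0 → [0, 7, 2, 0]
reverse → [0, 2, 7, 0]

[0, 2, 7, 0]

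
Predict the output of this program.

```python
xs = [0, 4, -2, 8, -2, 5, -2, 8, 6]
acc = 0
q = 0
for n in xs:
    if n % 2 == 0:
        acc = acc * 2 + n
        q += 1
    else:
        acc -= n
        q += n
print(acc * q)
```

3614

n=0: even, acc = 0*2+0 = 0; q=1
n=4: even, acc = 0*2+4 = 4; q=2
n=-2: even, acc = 4*2+(-2) = 6; q=3
n=8: even, acc = 6*2+8 = 20; q=4
n=-2: even, acc = 20*2+(-2) = 38; q=5
n=5: not even, acc = 38-5 = 33; q=10
n=-2: even, acc = 33*2+(-2) = 64; q=11
n=8: even, acc = 64*2+8 = 136; q=12
n=6: even, acc = 136*2+6 = 278; q=13
acc*q = 278*13 = 3614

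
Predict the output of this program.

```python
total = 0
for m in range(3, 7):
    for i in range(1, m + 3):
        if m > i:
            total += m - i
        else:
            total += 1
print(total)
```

m=3,i=1: 3>1, total = 0+2 = 2
m=3,i=2: 3>2, total = 2+1 = 3
m=3,i=3: not 3>3, total = 3+1 = 4
m=3,i=4: not 3>4, total = 4+1 = 5
m=3,i=5: not 3>5, total = 5+1 = 6
m=4,i=1: 4>1, total = 6+3 = 9
m=4,i=2: 4>2, total = 9+2 = 11
m=4,i=3: 4>3, total = 11+1 = 12
m=4,i=4: not 4>4, total = 12+1 = 13
m=4,i=5: not 4>5, total = 13+1 = 14
m=4,i=6: not 4>6, total = 14+1 = 15
m=5,i=1: 5>1, total = 15+4 = 19
m=5,i=2: 5>2, total = 19+3 = 22
m=5,i=3: 5>3, total = 22+2 = 24
m=5,i=4: 5>4, total = 24+1 = 25
m=5,i=5: not 5>5, total = 25+1 = 26
m=5,i=6: not 5>6, total = 26+1 = 27
m=5,i=7: not 5>7, total = 27+1 = 28
m=6,i=1: 6>1, total = 28+5 = 33
m=6,i=2: 6>2, total = 33+4 = 37
m=6,i=3: 6>3, total = 37+3 = 40
m=6,i=4: 6>4, total = 40+2 = 42
m=6,i=5: 6>5, total = 42+1 = 43
m=6,i=6: not 6>6, total = 43+1 = 44
m=6,i=7: not 6>7, total = 44+1 = 45
m=6,i=8: not 6>8, total = 45+1 = 46

46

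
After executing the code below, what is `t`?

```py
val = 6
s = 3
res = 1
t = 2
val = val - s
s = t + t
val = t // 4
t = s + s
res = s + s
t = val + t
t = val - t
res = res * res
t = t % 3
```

val = 6-3 = 3
s = 2+2 = 4
val = 2//4 = 0
t = 4+4 = 8
res = 4+4 = 8
t = 0+8 = 8
t = 0-8 = -8
res = 8*8 = 64
t = (-8)%3 = 1

1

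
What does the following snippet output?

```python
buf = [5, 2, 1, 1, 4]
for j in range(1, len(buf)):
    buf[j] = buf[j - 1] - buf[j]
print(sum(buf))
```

8

j=1: buf[1] = 5-2 = 3 → [5, 3, 1, 1, 4]
j=2: buf[2] = 3-1 = 2 → [5, 3, 2, 1, 4]
j=3: buf[3] = 2-1 = 1 → [5, 3, 2, 1, 4]
j=4: buf[4] = 1-4 = -3 → [5, 3, 2, 1, -3]
sum = 8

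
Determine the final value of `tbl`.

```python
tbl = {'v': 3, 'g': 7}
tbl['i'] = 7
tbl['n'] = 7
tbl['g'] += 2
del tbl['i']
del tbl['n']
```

{'v': 3, 'g': 9}

tbl['i'] = 7 → {'v': 3, 'g': 7, 'i': 7}
tbl['n'] = 7 → {'v': 3, 'g': 7, 'i': 7, 'n': 7}
tbl['g'] = 7+2 = 9 → {'v': 3, 'g': 9, 'i': 7, 'n': 7}
del 'i' → {'v': 3, 'g': 9, 'n': 7}
del 'n' → {'v': 3, 'g': 9}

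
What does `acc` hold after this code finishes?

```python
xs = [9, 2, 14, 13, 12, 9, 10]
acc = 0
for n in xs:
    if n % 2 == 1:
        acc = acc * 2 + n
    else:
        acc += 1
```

n=9: odd, acc = 0*2+9 = 9
n=2: not odd, acc = 9+1 = 10
n=14: not odd, acc = 10+1 = 11
n=13: odd, acc = 11*2+13 = 35
n=12: not odd, acc = 35+1 = 36
n=9: odd, acc = 36*2+9 = 81
n=10: not odd, acc = 81+1 = 82

82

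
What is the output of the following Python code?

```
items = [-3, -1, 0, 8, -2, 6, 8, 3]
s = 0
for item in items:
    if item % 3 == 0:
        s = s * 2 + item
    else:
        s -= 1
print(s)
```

-27

item=-3: %3==0, s = 0*2+(-3) = -3
item=-1: not %3==0, s = (-3)-1 = -4
item=0: %3==0, s = (-4)*2+0 = -8
item=8: not %3==0, s = (-8)-1 = -9
item=-2: not %3==0, s = (-9)-1 = -10
item=6: %3==0, s = (-10)*2+6 = -14
item=8: not %3==0, s = (-14)-1 = -15
item=3: %3==0, s = (-15)*2+3 = -27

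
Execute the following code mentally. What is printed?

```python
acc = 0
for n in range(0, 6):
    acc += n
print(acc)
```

15

n=0: acc = 0+0 = 0
n=1: acc = 0+1 = 1
n=2: acc = 1+2 = 3
n=3: acc = 3+3 = 6
n=4: acc = 6+4 = 10
n=5: acc = 10+5 = 15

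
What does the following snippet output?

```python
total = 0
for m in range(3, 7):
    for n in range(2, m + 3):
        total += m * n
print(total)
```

m=3,n=2: total = 0+6 = 6
m=3,n=3: total = 6+9 = 15
m=3,n=4: total = 15+12 = 27
m=3,n=5: total = 27+15 = 42
m=4,n=2: total = 42+8 = 50
m=4,n=3: total = 50+12 = 62
m=4,n=4: total = 62+16 = 78
m=4,n=5: total = 78+20 = 98
m=4,n=6: total = 98+24 = 122
m=5,n=2: total = 122+10 = 132
m=5,n=3: total = 132+15 = 147
m=5,n=4: total = 147+20 = 167
m=5,n=5: total = 167+25 = 192
m=5,n=6: total = 192+30 = 222
m=5,n=7: total = 222+35 = 257
m=6,n=2: total = 257+12 = 269
m=6,n=3: total = 269+18 = 287
m=6,n=4: total = 287+24 = 311
m=6,n=5: total = 311+30 = 341
m=6,n=6: total = 341+36 = 377
m=6,n=7: total = 377+42 = 419
m=6,n=8: total = 419+48 = 467

467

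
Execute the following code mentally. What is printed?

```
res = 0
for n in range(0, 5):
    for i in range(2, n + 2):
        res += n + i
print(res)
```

60

n=1,i=2: res = 0+3 = 3
n=2,i=2: res = 3+4 = 7
n=2,i=3: res = 7+5 = 12
n=3,i=2: res = 12+5 = 17
n=3,i=3: res = 17+6 = 23
n=3,i=4: res = 23+7 = 30
n=4,i=2: res = 30+6 = 36
n=4,i=3: res = 36+7 = 43
n=4,i=4: res = 43+8 = 51
n=4,i=5: res = 51+9 = 60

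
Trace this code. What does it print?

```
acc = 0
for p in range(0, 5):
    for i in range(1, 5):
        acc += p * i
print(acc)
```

100

p=0,i=1: acc = 0+0 = 0
p=0,i=2: acc = 0+0 = 0
p=0,i=3: acc = 0+0 = 0
p=0,i=4: acc = 0+0 = 0
p=1,i=1: acc = 0+1 = 1
p=1,i=2: acc = 1+2 = 3
p=1,i=3: acc = 3+3 = 6
p=1,i=4: acc = 6+4 = 10
p=2,i=1: acc = 10+2 = 12
p=2,i=2: acc = 12+4 = 16
p=2,i=3: acc = 16+6 = 22
p=2,i=4: acc = 22+8 = 30
p=3,i=1: acc = 30+3 = 33
p=3,i=2: acc = 33+6 = 39
p=3,i=3: acc = 39+9 = 48
p=3,i=4: acc = 48+12 = 60
p=4,i=1: acc = 60+4 = 64
p=4,i=2: acc = 64+8 = 72
p=4,i=3: acc = 72+12 = 84
p=4,i=4: acc = 84+16 = 100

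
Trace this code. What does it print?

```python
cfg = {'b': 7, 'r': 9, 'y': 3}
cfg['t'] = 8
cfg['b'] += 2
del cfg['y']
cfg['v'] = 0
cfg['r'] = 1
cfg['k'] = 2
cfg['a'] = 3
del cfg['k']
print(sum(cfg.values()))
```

cfg['t'] = 8 → {'b': 7, 'r': 9, 'y': 3, 't': 8}
cfg['b'] = 7+2 = 9 → {'b': 9, 'r': 9, 'y': 3, 't': 8}
del 'y' → {'b': 9, 'r': 9, 't': 8}
cfg['v'] = 0 → {'b': 9, 'r': 9, 't': 8, 'v': 0}
cfg['r'] = 1 → {'b': 9, 'r': 1, 't': 8, 'v': 0}
cfg['k'] = 2 → {'b': 9, 'r': 1, 't': 8, 'v': 0, 'k': 2}
cfg['a'] = 3 → {'b': 9, 'r': 1, 't': 8, 'v': 0, 'k': 2, 'a': 3}
del 'k' → {'b': 9, 'r': 1, 't': 8, 'v': 0, 'a': 3}
sum of values = 21

21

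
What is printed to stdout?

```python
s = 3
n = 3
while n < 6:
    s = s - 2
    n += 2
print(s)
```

n=3: s = 3-2 = 1
n=5: s = 1-2 = -1

-1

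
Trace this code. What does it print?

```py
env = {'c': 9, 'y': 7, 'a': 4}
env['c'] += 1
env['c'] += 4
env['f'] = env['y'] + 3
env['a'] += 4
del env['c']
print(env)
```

env['c'] = 9+1 = 10 → {'c': 10, 'y': 7, 'a': 4}
env['c'] = 10+4 = 14 → {'c': 14, 'y': 7, 'a': 4}
env['f'] = env['y']+3 = 10 → {'c': 14, 'y': 7, 'a': 4, 'f': 10}
env['a'] = 4+4 = 8 → {'c': 14, 'y': 7, 'a': 8, 'f': 10}
del 'c' → {'y': 7, 'a': 8, 'f': 10}

{'y': 7, 'a': 8, 'f': 10}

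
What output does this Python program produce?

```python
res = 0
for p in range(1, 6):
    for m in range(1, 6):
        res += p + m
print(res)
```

150

p=1,m=1: res = 0+2 = 2
p=1,m=2: res = 2+3 = 5
p=1,m=3: res = 5+4 = 9
p=1,m=4: res = 9+5 = 14
p=1,m=5: res = 14+6 = 20
p=2,m=1: res = 20+3 = 23
p=2,m=2: res = 23+4 = 27
p=2,m=3: res = 27+5 = 32
p=2,m=4: res = 32+6 = 38
p=2,m=5: res = 38+7 = 45
p=3,m=1: res = 45+4 = 49
p=3,m=2: res = 49+5 = 54
p=3,m=3: res = 54+6 = 60
p=3,m=4: res = 60+7 = 67
p=3,m=5: res = 67+8 = 75
p=4,m=1: res = 75+5 = 80
p=4,m=2: res = 80+6 = 86
p=4,m=3: res = 86+7 = 93
p=4,m=4: res = 93+8 = 101
p=4,m=5: res = 101+9 = 110
p=5,m=1: res = 110+6 = 116
p=5,m=2: res = 116+7 = 123
p=5,m=3: res = 123+8 = 131
p=5,m=4: res = 131+9 = 140
p=5,m=5: res = 140+10 = 150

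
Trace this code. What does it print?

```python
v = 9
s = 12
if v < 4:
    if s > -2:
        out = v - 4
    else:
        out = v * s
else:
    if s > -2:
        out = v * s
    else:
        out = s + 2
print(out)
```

v=9, s=12
v < 4 is False; s > -2 is True
→ out = v * s = 108

108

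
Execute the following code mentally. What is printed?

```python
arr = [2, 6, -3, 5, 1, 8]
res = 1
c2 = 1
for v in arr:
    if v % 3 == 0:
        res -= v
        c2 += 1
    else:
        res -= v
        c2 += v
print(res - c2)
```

-37

v=2: not %3==0, res = 1-2 = -1; c2=3
v=6: %3==0, res = (-1)-6 = -7; c2=4
v=-3: %3==0, res = (-7)-(-3) = -4; c2=5
v=5: not %3==0, res = (-4)-5 = -9; c2=10
v=1: not %3==0, res = (-9)-1 = -10; c2=11
v=8: not %3==0, res = (-10)-8 = -18; c2=19
res-c2 = (-18)-19 = -37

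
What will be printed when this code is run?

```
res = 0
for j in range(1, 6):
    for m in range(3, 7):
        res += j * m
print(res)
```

270

j=1,m=3: res = 0+3 = 3
j=1,m=4: res = 3+4 = 7
j=1,m=5: res = 7+5 = 12
j=1,m=6: res = 12+6 = 18
j=2,m=3: res = 18+6 = 24
j=2,m=4: res = 24+8 = 32
j=2,m=5: res = 32+10 = 42
j=2,m=6: res = 42+12 = 54
j=3,m=3: res = 54+9 = 63
j=3,m=4: res = 63+12 = 75
j=3,m=5: res = 75+15 = 90
j=3,m=6: res = 90+18 = 108
j=4,m=3: res = 108+12 = 120
j=4,m=4: res = 120+16 = 136
j=4,m=5: res = 136+20 = 156
j=4,m=6: res = 156+24 = 180
j=5,m=3: res = 180+15 = 195
j=5,m=4: res = 195+20 = 215
j=5,m=5: res = 215+25 = 240
j=5,m=6: res = 240+30 = 270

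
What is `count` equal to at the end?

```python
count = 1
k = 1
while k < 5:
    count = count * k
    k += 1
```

k=1: count = 1*1 = 1
k=2: count = 1*2 = 2
k=3: count = 2*3 = 6
k=4: count = 6*4 = 24

24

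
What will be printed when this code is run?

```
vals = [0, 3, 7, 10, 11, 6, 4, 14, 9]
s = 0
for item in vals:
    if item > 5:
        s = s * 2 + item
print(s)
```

533

item=0: not >5
item=3: not >5
item=7: >5, s = 0*2+7 = 7
item=10: >5, s = 7*2+10 = 24
item=11: >5, s = 24*2+11 = 59
item=6: >5, s = 59*2+6 = 124
item=4: not >5
item=14: >5, s = 124*2+14 = 262
item=9: >5, s = 262*2+9 = 533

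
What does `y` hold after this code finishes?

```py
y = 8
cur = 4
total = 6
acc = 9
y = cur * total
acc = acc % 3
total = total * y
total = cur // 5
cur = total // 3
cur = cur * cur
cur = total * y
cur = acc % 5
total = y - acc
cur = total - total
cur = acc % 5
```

24

y = 4*6 = 24
acc = 9%3 = 0
total = 6*24 = 144
total = 4//5 = 0
cur = 0//3 = 0
cur = 0*0 = 0
cur = 0*24 = 0
cur = 0%5 = 0
total = 24-0 = 24
cur = 24-24 = 0
cur = 0%5 = 0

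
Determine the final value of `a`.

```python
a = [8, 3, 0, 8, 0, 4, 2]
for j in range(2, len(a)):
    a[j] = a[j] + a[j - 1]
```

j=2: a[2] = 0+3 = 3 → [8, 3, 3, 8, 0, 4, 2]
j=3: a[3] = 8+3 = 11 → [8, 3, 3, 11, 0, 4, 2]
j=4: a[4] = 0+11 = 11 → [8, 3, 3, 11, 11, 4, 2]
j=5: a[5] = 4+11 = 15 → [8, 3, 3, 11, 11, 15, 2]
j=6: a[6] = 2+15 = 17 → [8, 3, 3, 11, 11, 15, 17]

[8, 3, 3, 11, 11, 15, 17]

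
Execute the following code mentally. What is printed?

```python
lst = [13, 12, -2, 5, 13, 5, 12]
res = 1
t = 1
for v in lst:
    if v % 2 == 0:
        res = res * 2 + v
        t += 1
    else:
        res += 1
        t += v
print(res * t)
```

v=13: not even, res = 1+1 = 2; t=14
v=12: even, res = 2*2+12 = 16; t=15
v=-2: even, res = 16*2+(-2) = 30; t=16
v=5: not even, res = 30+1 = 31; t=21
v=13: not even, res = 31+1 = 32; t=34
v=5: not even, res = 32+1 = 33; t=39
v=12: even, res = 33*2+12 = 78; t=40
res*t = 78*40 = 3120

3120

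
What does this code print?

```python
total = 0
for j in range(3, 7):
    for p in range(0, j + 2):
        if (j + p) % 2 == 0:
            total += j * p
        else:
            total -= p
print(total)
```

110

j=3,p=0: odd sum, total = 0-0 = 0
j=3,p=1: even sum, total = 0+3 = 3
j=3,p=2: odd sum, total = 3-2 = 1
j=3,p=3: even sum, total = 1+9 = 10
j=3,p=4: odd sum, total = 10-4 = 6
j=4,p=0: even sum, total = 6+0 = 6
j=4,p=1: odd sum, total = 6-1 = 5
j=4,p=2: even sum, total = 5+8 = 13
j=4,p=3: odd sum, total = 13-3 = 10
j=4,p=4: even sum, total = 10+16 = 26
j=4,p=5: odd sum, total = 26-5 = 21
j=5,p=0: odd sum, total = 21-0 = 21
j=5,p=1: even sum, total = 21+5 = 26
j=5,p=2: odd sum, total = 26-2 = 24
j=5,p=3: even sum, total = 24+15 = 39
j=5,p=4: odd sum, total = 39-4 = 35
j=5,p=5: even sum, total = 35+25 = 60
j=5,p=6: odd sum, total = 60-6 = 54
j=6,p=0: even sum, total = 54+0 = 54
j=6,p=1: odd sum, total = 54-1 = 53
j=6,p=2: even sum, total = 53+12 = 65
j=6,p=3: odd sum, total = 65-3 = 62
j=6,p=4: even sum, total = 62+24 = 86
j=6,p=5: odd sum, total = 86-5 = 81
j=6,p=6: even sum, total = 81+36 = 117
j=6,p=7: odd sum, total = 117-7 = 110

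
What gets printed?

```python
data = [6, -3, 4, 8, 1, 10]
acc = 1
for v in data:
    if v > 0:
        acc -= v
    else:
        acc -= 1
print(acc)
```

v=6: >0, acc = 1-6 = -5
v=-3: not >0, acc = (-5)-1 = -6
v=4: >0, acc = (-6)-4 = -10
v=8: >0, acc = (-10)-8 = -18
v=1: >0, acc = (-18)-1 = -19
v=10: >0, acc = (-19)-10 = -29

-29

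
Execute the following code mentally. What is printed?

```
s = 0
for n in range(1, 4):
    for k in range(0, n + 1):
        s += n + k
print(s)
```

30

n=1,k=0: s = 0+1 = 1
n=1,k=1: s = 1+2 = 3
n=2,k=0: s = 3+2 = 5
n=2,k=1: s = 5+3 = 8
n=2,k=2: s = 8+4 = 12
n=3,k=0: s = 12+3 = 15
n=3,k=1: s = 15+4 = 19
n=3,k=2: s = 19+5 = 24
n=3,k=3: s = 24+6 = 30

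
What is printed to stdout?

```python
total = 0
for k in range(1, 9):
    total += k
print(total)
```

k=1: total = 0+1 = 1
k=2: total = 1+2 = 3
k=3: total = 3+3 = 6
k=4: total = 6+4 = 10
k=5: total = 10+5 = 15
k=6: total = 15+6 = 21
k=7: total = 21+7 = 28
k=8: total = 28+8 = 36

36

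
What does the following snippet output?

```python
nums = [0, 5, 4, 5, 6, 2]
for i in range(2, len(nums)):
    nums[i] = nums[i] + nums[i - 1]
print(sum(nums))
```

70

i=2: nums[2] = 4+5 = 9 → [0, 5, 9, 5, 6, 2]
i=3: nums[3] = 5+9 = 14 → [0, 5, 9, 14, 6, 2]
i=4: nums[4] = 6+14 = 20 → [0, 5, 9, 14, 20, 2]
i=5: nums[5] = 2+20 = 22 → [0, 5, 9, 14, 20, 22]
sum = 70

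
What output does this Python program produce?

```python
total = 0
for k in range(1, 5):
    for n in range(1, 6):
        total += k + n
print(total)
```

k=1,n=1: total = 0+2 = 2
k=1,n=2: total = 2+3 = 5
k=1,n=3: total = 5+4 = 9
k=1,n=4: total = 9+5 = 14
k=1,n=5: total = 14+6 = 20
k=2,n=1: total = 20+3 = 23
k=2,n=2: total = 23+4 = 27
k=2,n=3: total = 27+5 = 32
k=2,n=4: total = 32+6 = 38
k=2,n=5: total = 38+7 = 45
k=3,n=1: total = 45+4 = 49
k=3,n=2: total = 49+5 = 54
k=3,n=3: total = 54+6 = 60
k=3,n=4: total = 60+7 = 67
k=3,n=5: total = 67+8 = 75
k=4,n=1: total = 75+5 = 80
k=4,n=2: total = 80+6 = 86
k=4,n=3: total = 86+7 = 93
k=4,n=4: total = 93+8 = 101
k=4,n=5: total = 101+9 = 110

110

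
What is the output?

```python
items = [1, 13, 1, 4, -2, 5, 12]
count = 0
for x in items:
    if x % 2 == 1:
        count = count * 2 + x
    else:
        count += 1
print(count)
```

72

x=1: odd, count = 0*2+1 = 1
x=13: odd, count = 1*2+13 = 15
x=1: odd, count = 15*2+1 = 31
x=4: not odd, count = 31+1 = 32
x=-2: not odd, count = 32+1 = 33
x=5: odd, count = 33*2+5 = 71
x=12: not odd, count = 71+1 = 72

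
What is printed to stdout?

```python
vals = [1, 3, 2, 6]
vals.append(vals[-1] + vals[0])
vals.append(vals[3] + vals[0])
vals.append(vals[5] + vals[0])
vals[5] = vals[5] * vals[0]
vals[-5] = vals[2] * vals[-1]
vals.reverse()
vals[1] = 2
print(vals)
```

[8, 2, 7, 6, 16, 3, 1]

append vals[-1]+vals[0] = 6+1 = 7 → [1, 3, 2, 6, 7]
append vals[3]+vals[0] = 6+1 = 7 → [1, 3, 2, 6, 7, 7]
append vals[5]+vals[0] = 7+1 = 8 → [1, 3, 2, 6, 7, 7, 8]
vals[5] = vals[5]*vals[0] = 7*1 = 7 → [1, 3, 2, 6, 7, 7, 8]
vals[-5] = vals[2]*vals[-1] = 2*8 = 16 → [1, 3, 16, 6, 7, 7, 8]
reverse → [8, 7, 7, 6, 16, 3, 1]
vals[1] = 2 → [8, 2, 7, 6, 16, 3, 1]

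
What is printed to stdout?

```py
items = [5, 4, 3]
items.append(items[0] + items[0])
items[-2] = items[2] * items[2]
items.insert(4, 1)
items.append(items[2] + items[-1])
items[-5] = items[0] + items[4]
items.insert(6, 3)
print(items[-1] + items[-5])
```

12

append items[0]+items[0] = 5+5 = 10 → [5, 4, 3, 10]
items[-2] = items[2]*items[2] = 3*3 = 9 → [5, 4, 9, 10]
insert 1 at 4 → [5, 4, 9, 10, 1]
append items[2]+items[-1] = 9+1 = 10 → [5, 4, 9, 10, 1, 10]
items[-5] = items[0]+items[4] = 5+1 = 6 → [5, 6, 9, 10, 1, 10]
insert 3 at 6 → [5, 6, 9, 10, 1, 10, 3]
items[-1]+items[-5] = 3+9 = 12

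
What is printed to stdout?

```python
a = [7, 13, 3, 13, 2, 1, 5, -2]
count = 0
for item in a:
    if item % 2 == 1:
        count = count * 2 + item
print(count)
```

item=7: odd, count = 0*2+7 = 7
item=13: odd, count = 7*2+13 = 27
item=3: odd, count = 27*2+3 = 57
item=13: odd, count = 57*2+13 = 127
item=2: not odd
item=1: odd, count = 127*2+1 = 255
item=5: odd, count = 255*2+5 = 515
item=-2: not odd

515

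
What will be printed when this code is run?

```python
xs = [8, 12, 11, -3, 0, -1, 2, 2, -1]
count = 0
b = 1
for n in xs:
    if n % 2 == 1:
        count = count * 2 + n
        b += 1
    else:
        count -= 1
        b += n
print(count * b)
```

n=8: not odd, count = 0-1 = -1; b=9
n=12: not odd, count = (-1)-1 = -2; b=21
n=11: odd, count = (-2)*2+11 = 7; b=22
n=-3: odd, count = 7*2+(-3) = 11; b=23
n=0: not odd, count = 11-1 = 10; b=23
n=-1: odd, count = 10*2+(-1) = 19; b=24
n=2: not odd, count = 19-1 = 18; b=26
n=2: not odd, count = 18-1 = 17; b=28
n=-1: odd, count = 17*2+(-1) = 33; b=29
count*b = 33*29 = 957

957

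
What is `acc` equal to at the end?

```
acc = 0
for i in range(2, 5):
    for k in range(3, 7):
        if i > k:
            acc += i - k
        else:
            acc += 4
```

i=2,k=3: not 2>3, acc = 0+4 = 4
i=2,k=4: not 2>4, acc = 4+4 = 8
i=2,k=5: not 2>5, acc = 8+4 = 12
i=2,k=6: not 2>6, acc = 12+4 = 16
i=3,k=3: not 3>3, acc = 16+4 = 20
i=3,k=4: not 3>4, acc = 20+4 = 24
i=3,k=5: not 3>5, acc = 24+4 = 28
i=3,k=6: not 3>6, acc = 28+4 = 32
i=4,k=3: 4>3, acc = 32+1 = 33
i=4,k=4: not 4>4, acc = 33+4 = 37
i=4,k=5: not 4>5, acc = 37+4 = 41
i=4,k=6: not 4>6, acc = 41+4 = 45

45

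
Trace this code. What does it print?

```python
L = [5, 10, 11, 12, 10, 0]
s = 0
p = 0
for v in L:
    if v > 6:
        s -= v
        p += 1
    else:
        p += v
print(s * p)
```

-387

v=5: not >6; p=5
v=10: >6, s = 0-10 = -10; p=6
v=11: >6, s = (-10)-11 = -21; p=7
v=12: >6, s = (-21)-12 = -33; p=8
v=10: >6, s = (-33)-10 = -43; p=9
v=0: not >6; p=9
s*p = (-43)*9 = -387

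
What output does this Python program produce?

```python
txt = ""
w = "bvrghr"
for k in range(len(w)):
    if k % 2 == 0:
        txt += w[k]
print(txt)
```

k=0: add 'b' → 'b'
k=1: skip
k=2: add 'r' → 'br'
k=3: skip
k=4: add 'h' → 'brh'
k=5: skip

brh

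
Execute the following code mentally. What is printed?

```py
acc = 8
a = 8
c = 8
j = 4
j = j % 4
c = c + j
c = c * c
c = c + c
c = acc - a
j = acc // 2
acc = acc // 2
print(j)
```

4

j = 4%4 = 0
c = 8+0 = 8
c = 8*8 = 64
c = 64+64 = 128
c = 8-8 = 0
j = 8//2 = 4
acc = 8//2 = 4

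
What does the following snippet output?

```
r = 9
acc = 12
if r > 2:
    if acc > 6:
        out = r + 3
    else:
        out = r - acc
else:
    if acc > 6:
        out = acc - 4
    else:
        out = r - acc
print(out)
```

12

r=9, acc=12
r > 2 is True; acc > 6 is True
→ out = r + 3 = 12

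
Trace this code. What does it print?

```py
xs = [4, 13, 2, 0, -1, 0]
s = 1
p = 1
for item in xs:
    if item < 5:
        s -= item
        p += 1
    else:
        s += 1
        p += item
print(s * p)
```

-57

item=4: <5, s = 1-4 = -3; p=2
item=13: not <5, s = (-3)+1 = -2; p=15
item=2: <5, s = (-2)-2 = -4; p=16
item=0: <5, s = (-4)-0 = -4; p=17
item=-1: <5, s = (-4)-(-1) = -3; p=18
item=0: <5, s = (-3)-0 = -3; p=19
s*p = (-3)*19 = -57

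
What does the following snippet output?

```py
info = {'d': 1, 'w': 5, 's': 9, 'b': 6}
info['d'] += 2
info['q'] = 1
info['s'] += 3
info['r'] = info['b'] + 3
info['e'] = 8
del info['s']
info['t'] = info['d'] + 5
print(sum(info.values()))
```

info['d'] = 1+2 = 3 → {'d': 3, 'w': 5, 's': 9, 'b': 6}
info['q'] = 1 → {'d': 3, 'w': 5, 's': 9, 'b': 6, 'q': 1}
info['s'] = 9+3 = 12 → {'d': 3, 'w': 5, 's': 12, 'b': 6, 'q': 1}
info['r'] = info['b']+3 = 9 → {'d': 3, 'w': 5, 's': 12, 'b': 6, 'q': 1, 'r': 9}
info['e'] = 8 → {'d': 3, 'w': 5, 's': 12, 'b': 6, 'q': 1, 'r': 9, 'e': 8}
del 's' → {'d': 3, 'w': 5, 'b': 6, 'q': 1, 'r': 9, 'e': 8}
info['t'] = info['d']+5 = 8 → {'d': 3, 'w': 5, 'b': 6, 'q': 1, 'r': 9, 'e': 8, 't': 8}
sum of values = 40

40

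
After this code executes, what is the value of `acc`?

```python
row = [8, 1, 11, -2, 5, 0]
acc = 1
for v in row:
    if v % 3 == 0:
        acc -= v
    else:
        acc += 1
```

v=8: not %3==0, acc = 1+1 = 2
v=1: not %3==0, acc = 2+1 = 3
v=11: not %3==0, acc = 3+1 = 4
v=-2: not %3==0, acc = 4+1 = 5
v=5: not %3==0, acc = 5+1 = 6
v=0: %3==0, acc = 6-0 = 6

6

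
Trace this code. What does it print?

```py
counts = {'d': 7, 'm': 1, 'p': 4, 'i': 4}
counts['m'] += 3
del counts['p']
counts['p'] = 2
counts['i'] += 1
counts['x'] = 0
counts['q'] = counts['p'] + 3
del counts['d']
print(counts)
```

counts['m'] = 1+3 = 4 → {'d': 7, 'm': 4, 'p': 4, 'i': 4}
del 'p' → {'d': 7, 'm': 4, 'i': 4}
counts['p'] = 2 → {'d': 7, 'm': 4, 'i': 4, 'p': 2}
counts['i'] = 4+1 = 5 → {'d': 7, 'm': 4, 'i': 5, 'p': 2}
counts['x'] = 0 → {'d': 7, 'm': 4, 'i': 5, 'p': 2, 'x': 0}
counts['q'] = counts['p']+3 = 5 → {'d': 7, 'm': 4, 'i': 5, 'p': 2, 'x': 0, 'q': 5}
del 'd' → {'m': 4, 'i': 5, 'p': 2, 'x': 0, 'q': 5}

{'m': 4, 'i': 5, 'p': 2, 'x': 0, 'q': 5}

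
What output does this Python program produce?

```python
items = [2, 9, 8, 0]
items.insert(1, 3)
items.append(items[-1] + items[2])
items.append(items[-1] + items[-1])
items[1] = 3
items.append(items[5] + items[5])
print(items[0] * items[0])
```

insert 3 at 1 → [2, 3, 9, 8, 0]
append items[-1]+items[2] = 0+9 = 9 → [2, 3, 9, 8, 0, 9]
append items[-1]+items[-1] = 9+9 = 18 → [2, 3, 9, 8, 0, 9, 18]
items[1] = 3 → [2, 3, 9, 8, 0, 9, 18]
append items[5]+items[5] = 9+9 = 18 → [2, 3, 9, 8, 0, 9, 18, 18]
items[0]*items[0] = 2*2 = 4

4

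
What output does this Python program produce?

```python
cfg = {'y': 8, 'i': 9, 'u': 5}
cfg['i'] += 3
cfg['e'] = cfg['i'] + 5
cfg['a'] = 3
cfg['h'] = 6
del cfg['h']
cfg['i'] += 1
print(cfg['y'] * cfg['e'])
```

cfg['i'] = 9+3 = 12 → {'y': 8, 'i': 12, 'u': 5}
cfg['e'] = cfg['i']+5 = 17 → {'y': 8, 'i': 12, 'u': 5, 'e': 17}
cfg['a'] = 3 → {'y': 8, 'i': 12, 'u': 5, 'e': 17, 'a': 3}
cfg['h'] = 6 → {'y': 8, 'i': 12, 'u': 5, 'e': 17, 'a': 3, 'h': 6}
del 'h' → {'y': 8, 'i': 12, 'u': 5, 'e': 17, 'a': 3}
cfg['i'] = 12+1 = 13 → {'y': 8, 'i': 13, 'u': 5, 'e': 17, 'a': 3}
cfg['y']*cfg['e'] = 8*17 = 136

136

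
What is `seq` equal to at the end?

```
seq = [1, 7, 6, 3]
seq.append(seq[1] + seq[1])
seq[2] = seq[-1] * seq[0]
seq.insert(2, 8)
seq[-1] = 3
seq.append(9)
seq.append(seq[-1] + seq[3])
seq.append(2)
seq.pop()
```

[1, 7, 8, 14, 3, 3, 9, 23]

append seq[1]+seq[1] = 7+7 = 14 → [1, 7, 6, 3, 14]
seq[2] = seq[-1]*seq[0] = 14*1 = 14 → [1, 7, 14, 3, 14]
insert 8 at 2 → [1, 7, 8, 14, 3, 14]
seq[-1] = 3 → [1, 7, 8, 14, 3, 3]
append 9 → [1, 7, 8, 14, 3, 3, 9]
append seq[-1]+seq[3] = 9+14 = 23 → [1, 7, 8, 14, 3, 3, 9, 23]
append 2 → [1, 7, 8, 14, 3, 3, 9, 23, 2]
pop() removes 2 → [1, 7, 8, 14, 3, 3, 9, 23]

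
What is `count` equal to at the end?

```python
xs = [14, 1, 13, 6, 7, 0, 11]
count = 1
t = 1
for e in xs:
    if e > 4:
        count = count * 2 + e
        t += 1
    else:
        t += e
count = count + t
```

416

e=14: >4, count = 1*2+14 = 16; t=2
e=1: not >4; t=3
e=13: >4, count = 16*2+13 = 45; t=4
e=6: >4, count = 45*2+6 = 96; t=5
e=7: >4, count = 96*2+7 = 199; t=6
e=0: not >4; t=6
e=11: >4, count = 199*2+11 = 409; t=7
count+t = 409+7 = 416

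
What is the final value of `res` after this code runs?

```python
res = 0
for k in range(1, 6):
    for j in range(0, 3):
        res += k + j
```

60

k=1,j=0: res = 0+1 = 1
k=1,j=1: res = 1+2 = 3
k=1,j=2: res = 3+3 = 6
k=2,j=0: res = 6+2 = 8
k=2,j=1: res = 8+3 = 11
k=2,j=2: res = 11+4 = 15
k=3,j=0: res = 15+3 = 18
k=3,j=1: res = 18+4 = 22
k=3,j=2: res = 22+5 = 27
k=4,j=0: res = 27+4 = 31
k=4,j=1: res = 31+5 = 36
k=4,j=2: res = 36+6 = 42
k=5,j=0: res = 42+5 = 47
k=5,j=1: res = 47+6 = 53
k=5,j=2: res = 53+7 = 60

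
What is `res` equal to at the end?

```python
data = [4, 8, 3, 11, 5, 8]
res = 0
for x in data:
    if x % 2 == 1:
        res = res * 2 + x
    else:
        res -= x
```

-65

x=4: not odd, res = 0-4 = -4
x=8: not odd, res = (-4)-8 = -12
x=3: odd, res = (-12)*2+3 = -21
x=11: odd, res = (-21)*2+11 = -31
x=5: odd, res = (-31)*2+5 = -57
x=8: not odd, res = (-57)-8 = -65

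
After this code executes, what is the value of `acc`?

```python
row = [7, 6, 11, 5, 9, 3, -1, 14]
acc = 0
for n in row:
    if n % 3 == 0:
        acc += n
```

18

n=7: not %3==0
n=6: %3==0, acc = 0+6 = 6
n=11: not %3==0
n=5: not %3==0
n=9: %3==0, acc = 6+9 = 15
n=3: %3==0, acc = 15+3 = 18
n=-1: not %3==0
n=14: not %3==0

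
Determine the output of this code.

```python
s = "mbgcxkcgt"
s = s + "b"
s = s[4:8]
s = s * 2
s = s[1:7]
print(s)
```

kcgxkc

+ 'b' → 'mbgcxkcgtb'
slice [4:8] → 'xkcg'
repeat ×2 → 'xkcgxkcg'
slice [1:7] → 'kcgxkc'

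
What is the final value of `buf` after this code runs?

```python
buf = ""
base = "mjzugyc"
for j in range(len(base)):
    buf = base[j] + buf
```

'cyguzjm'

j=0: prepend 'm' → 'm'
j=1: prepend 'j' → 'jm'
j=2: prepend 'z' → 'zjm'
j=3: prepend 'u' → 'uzjm'
j=4: prepend 'g' → 'guzjm'
j=5: prepend 'y' → 'yguzjm'
j=6: prepend 'c' → 'cyguzjm'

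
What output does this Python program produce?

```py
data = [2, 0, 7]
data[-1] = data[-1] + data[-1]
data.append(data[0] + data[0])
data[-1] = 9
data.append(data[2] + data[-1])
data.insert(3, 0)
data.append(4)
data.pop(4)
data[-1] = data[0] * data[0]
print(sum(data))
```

43

data[-1] = data[-1]+data[-1] = 7+7 = 14 → [2, 0, 14]
append data[0]+data[0] = 2+2 = 4 → [2, 0, 14, 4]
data[-1] = 9 → [2, 0, 14, 9]
append data[2]+data[-1] = 14+9 = 23 → [2, 0, 14, 9, 23]
insert 0 at 3 → [2, 0, 14, 0, 9, 23]
append 4 → [2, 0, 14, 0, 9, 23, 4]
pop(4) removes 9 → [2, 0, 14, 0, 23, 4]
data[-1] = data[0]*data[0] = 2*2 = 4 → [2, 0, 14, 0, 23, 4]
sum = 43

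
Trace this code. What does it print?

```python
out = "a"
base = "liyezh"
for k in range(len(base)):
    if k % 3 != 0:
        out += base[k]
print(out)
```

aiyzh

k=0: skip
k=1: add 'i' → 'ai'
k=2: add 'y' → 'aiy'
k=3: skip
k=4: add 'z' → 'aiyz'
k=5: add 'h' → 'aiyzh'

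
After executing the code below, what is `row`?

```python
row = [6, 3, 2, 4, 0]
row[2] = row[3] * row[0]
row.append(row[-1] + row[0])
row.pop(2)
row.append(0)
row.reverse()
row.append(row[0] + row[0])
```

[0, 6, 0, 4, 3, 6, 0]

row[2] = row[3]*row[0] = 4*6 = 24 → [6, 3, 24, 4, 0]
append row[-1]+row[0] = 0+6 = 6 → [6, 3, 24, 4, 0, 6]
pop(2) removes 24 → [6, 3, 4, 0, 6]
append 0 → [6, 3, 4, 0, 6, 0]
reverse → [0, 6, 0, 4, 3, 6]
append row[0]+row[0] = 0+0 = 0 → [0, 6, 0, 4, 3, 6, 0]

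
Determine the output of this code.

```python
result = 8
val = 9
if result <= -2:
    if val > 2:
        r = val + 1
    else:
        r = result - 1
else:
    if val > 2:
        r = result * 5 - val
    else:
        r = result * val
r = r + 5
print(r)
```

result=8, val=9
result <= -2 is False; val > 2 is True
→ r = result * 5 - val = 31
r = 31+5 = 36

36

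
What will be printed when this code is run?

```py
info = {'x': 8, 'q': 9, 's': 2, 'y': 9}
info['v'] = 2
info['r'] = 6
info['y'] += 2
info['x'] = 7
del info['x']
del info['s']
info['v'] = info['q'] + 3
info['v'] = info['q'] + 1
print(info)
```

{'q': 9, 'y': 11, 'v': 10, 'r': 6}

info['v'] = 2 → {'x': 8, 'q': 9, 's': 2, 'y': 9, 'v': 2}
info['r'] = 6 → {'x': 8, 'q': 9, 's': 2, 'y': 9, 'v': 2, 'r': 6}
info['y'] = 9+2 = 11 → {'x': 8, 'q': 9, 's': 2, 'y': 11, 'v': 2, 'r': 6}
info['x'] = 7 → {'x': 7, 'q': 9, 's': 2, 'y': 11, 'v': 2, 'r': 6}
del 'x' → {'q': 9, 's': 2, 'y': 11, 'v': 2, 'r': 6}
del 's' → {'q': 9, 'y': 11, 'v': 2, 'r': 6}
info['v'] = info['q']+3 = 12 → {'q': 9, 'y': 11, 'v': 12, 'r': 6}
info['v'] = info['q']+1 = 10 → {'q': 9, 'y': 11, 'v': 10, 'r': 6}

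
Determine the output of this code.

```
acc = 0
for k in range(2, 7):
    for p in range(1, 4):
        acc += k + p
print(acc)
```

k=2,p=1: acc = 0+3 = 3
k=2,p=2: acc = 3+4 = 7
k=2,p=3: acc = 7+5 = 12
k=3,p=1: acc = 12+4 = 16
k=3,p=2: acc = 16+5 = 21
k=3,p=3: acc = 21+6 = 27
k=4,p=1: acc = 27+5 = 32
k=4,p=2: acc = 32+6 = 38
k=4,p=3: acc = 38+7 = 45
k=5,p=1: acc = 45+6 = 51
k=5,p=2: acc = 51+7 = 58
k=5,p=3: acc = 58+8 = 66
k=6,p=1: acc = 66+7 = 73
k=6,p=2: acc = 73+8 = 81
k=6,p=3: acc = 81+9 = 90

90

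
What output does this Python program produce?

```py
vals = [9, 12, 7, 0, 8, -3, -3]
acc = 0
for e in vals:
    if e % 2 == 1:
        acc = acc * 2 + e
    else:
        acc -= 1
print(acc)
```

e=9: odd, acc = 0*2+9 = 9
e=12: not odd, acc = 9-1 = 8
e=7: odd, acc = 8*2+7 = 23
e=0: not odd, acc = 23-1 = 22
e=8: not odd, acc = 22-1 = 21
e=-3: odd, acc = 21*2+(-3) = 39
e=-3: odd, acc = 39*2+(-3) = 75

75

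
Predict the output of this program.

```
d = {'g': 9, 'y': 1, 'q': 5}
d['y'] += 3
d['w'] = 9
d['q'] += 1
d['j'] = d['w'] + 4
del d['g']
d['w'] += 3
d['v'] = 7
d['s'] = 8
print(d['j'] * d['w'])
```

156

d['y'] = 1+3 = 4 → {'g': 9, 'y': 4, 'q': 5}
d['w'] = 9 → {'g': 9, 'y': 4, 'q': 5, 'w': 9}
d['q'] = 5+1 = 6 → {'g': 9, 'y': 4, 'q': 6, 'w': 9}
d['j'] = d['w']+4 = 13 → {'g': 9, 'y': 4, 'q': 6, 'w': 9, 'j': 13}
del 'g' → {'y': 4, 'q': 6, 'w': 9, 'j': 13}
d['w'] = 9+3 = 12 → {'y': 4, 'q': 6, 'w': 12, 'j': 13}
d['v'] = 7 → {'y': 4, 'q': 6, 'w': 12, 'j': 13, 'v': 7}
d['s'] = 8 → {'y': 4, 'q': 6, 'w': 12, 'j': 13, 'v': 7, 's': 8}
d['j']*d['w'] = 13*12 = 156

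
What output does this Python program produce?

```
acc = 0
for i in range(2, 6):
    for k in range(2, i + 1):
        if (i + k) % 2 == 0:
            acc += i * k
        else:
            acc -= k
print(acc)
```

66

i=2,k=2: even sum, acc = 0+4 = 4
i=3,k=2: odd sum, acc = 4-2 = 2
i=3,k=3: even sum, acc = 2+9 = 11
i=4,k=2: even sum, acc = 11+8 = 19
i=4,k=3: odd sum, acc = 19-3 = 16
i=4,k=4: even sum, acc = 16+16 = 32
i=5,k=2: odd sum, acc = 32-2 = 30
i=5,k=3: even sum, acc = 30+15 = 45
i=5,k=4: odd sum, acc = 45-4 = 41
i=5,k=5: even sum, acc = 41+25 = 66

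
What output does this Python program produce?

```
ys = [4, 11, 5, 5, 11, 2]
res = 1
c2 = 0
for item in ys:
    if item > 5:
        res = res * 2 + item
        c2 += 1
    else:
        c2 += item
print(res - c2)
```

item=4: not >5; c2=4
item=11: >5, res = 1*2+11 = 13; c2=5
item=5: not >5; c2=10
item=5: not >5; c2=15
item=11: >5, res = 13*2+11 = 37; c2=16
item=2: not >5; c2=18
res-c2 = 37-18 = 19

19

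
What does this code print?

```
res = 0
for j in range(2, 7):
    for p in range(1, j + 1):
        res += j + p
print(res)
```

j=2,p=1: res = 0+3 = 3
j=2,p=2: res = 3+4 = 7
j=3,p=1: res = 7+4 = 11
j=3,p=2: res = 11+5 = 16
j=3,p=3: res = 16+6 = 22
j=4,p=1: res = 22+5 = 27
j=4,p=2: res = 27+6 = 33
j=4,p=3: res = 33+7 = 40
j=4,p=4: res = 40+8 = 48
j=5,p=1: res = 48+6 = 54
j=5,p=2: res = 54+7 = 61
j=5,p=3: res = 61+8 = 69
j=5,p=4: res = 69+9 = 78
j=5,p=5: res = 78+10 = 88
j=6,p=1: res = 88+7 = 95
j=6,p=2: res = 95+8 = 103
j=6,p=3: res = 103+9 = 112
j=6,p=4: res = 112+10 = 122
j=6,p=5: res = 122+11 = 133
j=6,p=6: res = 133+12 = 145

145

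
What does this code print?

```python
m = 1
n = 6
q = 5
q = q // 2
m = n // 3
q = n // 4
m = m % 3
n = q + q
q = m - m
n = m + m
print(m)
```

q = 5//2 = 2
m = 6//3 = 2
q = 6//4 = 1
m = 2%3 = 2
n = 1+1 = 2
q = 2-2 = 0
n = 2+2 = 4

2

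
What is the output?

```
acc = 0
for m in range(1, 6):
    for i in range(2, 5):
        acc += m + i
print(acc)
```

90

m=1,i=2: acc = 0+3 = 3
m=1,i=3: acc = 3+4 = 7
m=1,i=4: acc = 7+5 = 12
m=2,i=2: acc = 12+4 = 16
m=2,i=3: acc = 16+5 = 21
m=2,i=4: acc = 21+6 = 27
m=3,i=2: acc = 27+5 = 32
m=3,i=3: acc = 32+6 = 38
m=3,i=4: acc = 38+7 = 45
m=4,i=2: acc = 45+6 = 51
m=4,i=3: acc = 51+7 = 58
m=4,i=4: acc = 58+8 = 66
m=5,i=2: acc = 66+7 = 73
m=5,i=3: acc = 73+8 = 81
m=5,i=4: acc = 81+9 = 90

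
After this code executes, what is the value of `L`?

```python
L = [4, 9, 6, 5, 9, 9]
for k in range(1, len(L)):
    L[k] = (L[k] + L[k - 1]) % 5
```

k=1: L[1] = (9+4)%5 = 3 → [4, 3, 6, 5, 9, 9]
k=2: L[2] = (6+3)%5 = 4 → [4, 3, 4, 5, 9, 9]
k=3: L[3] = (5+4)%5 = 4 → [4, 3, 4, 4, 9, 9]
k=4: L[4] = (9+4)%5 = 3 → [4, 3, 4, 4, 3, 9]
k=5: L[5] = (9+3)%5 = 2 → [4, 3, 4, 4, 3, 2]

[4, 3, 4, 4, 3, 2]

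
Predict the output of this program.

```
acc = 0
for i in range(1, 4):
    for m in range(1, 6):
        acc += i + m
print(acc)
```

75

i=1,m=1: acc = 0+2 = 2
i=1,m=2: acc = 2+3 = 5
i=1,m=3: acc = 5+4 = 9
i=1,m=4: acc = 9+5 = 14
i=1,m=5: acc = 14+6 = 20
i=2,m=1: acc = 20+3 = 23
i=2,m=2: acc = 23+4 = 27
i=2,m=3: acc = 27+5 = 32
i=2,m=4: acc = 32+6 = 38
i=2,m=5: acc = 38+7 = 45
i=3,m=1: acc = 45+4 = 49
i=3,m=2: acc = 49+5 = 54
i=3,m=3: acc = 54+6 = 60
i=3,m=4: acc = 60+7 = 67
i=3,m=5: acc = 67+8 = 75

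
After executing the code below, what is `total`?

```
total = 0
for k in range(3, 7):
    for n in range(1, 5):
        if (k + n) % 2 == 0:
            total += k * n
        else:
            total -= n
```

72

k=3,n=1: even sum, total = 0+3 = 3
k=3,n=2: odd sum, total = 3-2 = 1
k=3,n=3: even sum, total = 1+9 = 10
k=3,n=4: odd sum, total = 10-4 = 6
k=4,n=1: odd sum, total = 6-1 = 5
k=4,n=2: even sum, total = 5+8 = 13
k=4,n=3: odd sum, total = 13-3 = 10
k=4,n=4: even sum, total = 10+16 = 26
k=5,n=1: even sum, total = 26+5 = 31
k=5,n=2: odd sum, total = 31-2 = 29
k=5,n=3: even sum, total = 29+15 = 44
k=5,n=4: odd sum, total = 44-4 = 40
k=6,n=1: odd sum, total = 40-1 = 39
k=6,n=2: even sum, total = 39+12 = 51
k=6,n=3: odd sum, total = 51-3 = 48
k=6,n=4: even sum, total = 48+24 = 72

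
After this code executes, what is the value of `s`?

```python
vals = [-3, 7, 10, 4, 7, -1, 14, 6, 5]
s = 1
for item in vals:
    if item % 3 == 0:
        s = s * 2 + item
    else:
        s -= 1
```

-9

item=-3: %3==0, s = 1*2+(-3) = -1
item=7: not %3==0, s = (-1)-1 = -2
item=10: not %3==0, s = (-2)-1 = -3
item=4: not %3==0, s = (-3)-1 = -4
item=7: not %3==0, s = (-4)-1 = -5
item=-1: not %3==0, s = (-5)-1 = -6
item=14: not %3==0, s = (-6)-1 = -7
item=6: %3==0, s = (-7)*2+6 = -8
item=5: not %3==0, s = (-8)-1 = -9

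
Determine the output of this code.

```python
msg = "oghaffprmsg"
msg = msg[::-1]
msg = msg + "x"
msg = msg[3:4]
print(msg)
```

r

reverse → 'gsmrpffahgo'
+ 'x' → 'gsmrpffahgox'
slice [3:4] → 'r'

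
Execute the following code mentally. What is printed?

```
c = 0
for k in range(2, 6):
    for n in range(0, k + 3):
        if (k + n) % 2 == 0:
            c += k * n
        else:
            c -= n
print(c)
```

136

k=2,n=0: even sum, c = 0+0 = 0
k=2,n=1: odd sum, c = 0-1 = -1
k=2,n=2: even sum, c = (-1)+4 = 3
k=2,n=3: odd sum, c = 3-3 = 0
k=2,n=4: even sum, c = 0+8 = 8
k=3,n=0: odd sum, c = 8-0 = 8
k=3,n=1: even sum, c = 8+3 = 11
k=3,n=2: odd sum, c = 11-2 = 9
k=3,n=3: even sum, c = 9+9 = 18
k=3,n=4: odd sum, c = 18-4 = 14
k=3,n=5: even sum, c = 14+15 = 29
k=4,n=0: even sum, c = 29+0 = 29
k=4,n=1: odd sum, c = 29-1 = 28
k=4,n=2: even sum, c = 28+8 = 36
k=4,n=3: odd sum, c = 36-3 = 33
k=4,n=4: even sum, c = 33+16 = 49
k=4,n=5: odd sum, c = 49-5 = 44
k=4,n=6: even sum, c = 44+24 = 68
k=5,n=0: odd sum, c = 68-0 = 68
k=5,n=1: even sum, c = 68+5 = 73
k=5,n=2: odd sum, c = 73-2 = 71
k=5,n=3: even sum, c = 71+15 = 86
k=5,n=4: odd sum, c = 86-4 = 82
k=5,n=5: even sum, c = 82+25 = 107
k=5,n=6: odd sum, c = 107-6 = 101
k=5,n=7: even sum, c = 101+35 = 136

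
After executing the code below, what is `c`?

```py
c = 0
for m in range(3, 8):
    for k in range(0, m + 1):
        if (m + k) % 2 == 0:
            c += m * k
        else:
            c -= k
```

m=3,k=0: odd sum, c = 0-0 = 0
m=3,k=1: even sum, c = 0+3 = 3
m=3,k=2: odd sum, c = 3-2 = 1
m=3,k=3: even sum, c = 1+9 = 10
m=4,k=0: even sum, c = 10+0 = 10
m=4,k=1: odd sum, c = 10-1 = 9
m=4,k=2: even sum, c = 9+8 = 17
m=4,k=3: odd sum, c = 17-3 = 14
m=4,k=4: even sum, c = 14+16 = 30
m=5,k=0: odd sum, c = 30-0 = 30
m=5,k=1: even sum, c = 30+5 = 35
m=5,k=2: odd sum, c = 35-2 = 33
m=5,k=3: even sum, c = 33+15 = 48
m=5,k=4: odd sum, c = 48-4 = 44
m=5,k=5: even sum, c = 44+25 = 69
m=6,k=0: even sum, c = 69+0 = 69
m=6,k=1: odd sum, c = 69-1 = 68
m=6,k=2: even sum, c = 68+12 = 80
m=6,k=3: odd sum, c = 80-3 = 77
m=6,k=4: even sum, c = 77+24 = 101
m=6,k=5: odd sum, c = 101-5 = 96
m=6,k=6: even sum, c = 96+36 = 132
m=7,k=0: odd sum, c = 132-0 = 132
m=7,k=1: even sum, c = 132+7 = 139
m=7,k=2: odd sum, c = 139-2 = 137
m=7,k=3: even sum, c = 137+21 = 158
m=7,k=4: odd sum, c = 158-4 = 154
m=7,k=5: even sum, c = 154+35 = 189
m=7,k=6: odd sum, c = 189-6 = 183
m=7,k=7: even sum, c = 183+49 = 232

232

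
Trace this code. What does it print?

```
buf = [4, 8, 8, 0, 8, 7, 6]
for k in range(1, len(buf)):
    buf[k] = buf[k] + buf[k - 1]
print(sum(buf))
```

k=1: buf[1] = 8+4 = 12 → [4, 12, 8, 0, 8, 7, 6]
k=2: buf[2] = 8+12 = 20 → [4, 12, 20, 0, 8, 7, 6]
k=3: buf[3] = 0+20 = 20 → [4, 12, 20, 20, 8, 7, 6]
k=4: buf[4] = 8+20 = 28 → [4, 12, 20, 20, 28, 7, 6]
k=5: buf[5] = 7+28 = 35 → [4, 12, 20, 20, 28, 35, 6]
k=6: buf[6] = 6+35 = 41 → [4, 12, 20, 20, 28, 35, 41]
sum = 160

160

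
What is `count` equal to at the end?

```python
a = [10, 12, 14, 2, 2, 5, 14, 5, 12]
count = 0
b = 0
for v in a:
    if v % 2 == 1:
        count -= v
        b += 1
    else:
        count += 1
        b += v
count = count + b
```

65

v=10: not odd, count = 0+1 = 1; b=10
v=12: not odd, count = 1+1 = 2; b=22
v=14: not odd, count = 2+1 = 3; b=36
v=2: not odd, count = 3+1 = 4; b=38
v=2: not odd, count = 4+1 = 5; b=40
v=5: odd, count = 5-5 = 0; b=41
v=14: not odd, count = 0+1 = 1; b=55
v=5: odd, count = 1-5 = -4; b=56
v=12: not odd, count = (-4)+1 = -3; b=68
count+b = (-3)+68 = 65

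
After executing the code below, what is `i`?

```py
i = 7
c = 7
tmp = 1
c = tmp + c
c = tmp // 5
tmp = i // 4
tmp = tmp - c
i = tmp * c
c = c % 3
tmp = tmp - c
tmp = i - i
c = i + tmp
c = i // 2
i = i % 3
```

0

c = 1+7 = 8
c = 1//5 = 0
tmp = 7//4 = 1
tmp = 1-0 = 1
i = 1*0 = 0
c = 0%3 = 0
tmp = 1-0 = 1
tmp = 0-0 = 0
c = 0+0 = 0
c = 0//2 = 0
i = 0%3 = 0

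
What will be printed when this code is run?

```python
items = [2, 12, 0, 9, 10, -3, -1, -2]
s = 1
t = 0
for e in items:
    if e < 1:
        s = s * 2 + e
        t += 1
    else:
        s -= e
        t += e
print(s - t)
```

e=2: not <1, s = 1-2 = -1; t=2
e=12: not <1, s = (-1)-12 = -13; t=14
e=0: <1, s = (-13)*2+0 = -26; t=15
e=9: not <1, s = (-26)-9 = -35; t=24
e=10: not <1, s = (-35)-10 = -45; t=34
e=-3: <1, s = (-45)*2+(-3) = -93; t=35
e=-1: <1, s = (-93)*2+(-1) = -187; t=36
e=-2: <1, s = (-187)*2+(-2) = -376; t=37
s-t = (-376)-37 = -413

-413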